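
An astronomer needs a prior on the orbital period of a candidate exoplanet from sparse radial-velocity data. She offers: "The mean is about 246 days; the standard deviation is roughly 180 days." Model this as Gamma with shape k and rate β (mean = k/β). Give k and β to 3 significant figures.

k ≈ 1.87, β ≈ 0.00759

For Gamma(k, rate β): mean = k/β, variance = k/β², so CV = 1/√k.
CV = SD/mean = 180/246 = 0.7317, hence k = 1/CV² = 1.87.
Then β = k/mean = 1.87/246 = 0.00759.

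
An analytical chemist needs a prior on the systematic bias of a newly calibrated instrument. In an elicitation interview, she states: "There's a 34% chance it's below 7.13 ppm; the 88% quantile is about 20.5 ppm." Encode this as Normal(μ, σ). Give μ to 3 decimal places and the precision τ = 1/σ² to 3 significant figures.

μ = 10.604, τ = 0.0141

For Normal(μ,σ), the p-quantile is μ + z_p·σ. Here z_{0.34} = -0.4125, z_{0.88} = 1.175.
So 7.13 = μ − 0.4125σ and 20.5 = μ + 1.175σ.
Subtracting: σ = (20.5 − 7.13)/(1.175 − (-0.4125)) = 8.422.
Then μ = 7.13 − (-0.4125)·8.422 = 10.604.
Precision τ = 1/σ² = 1/8.422² = 0.0141.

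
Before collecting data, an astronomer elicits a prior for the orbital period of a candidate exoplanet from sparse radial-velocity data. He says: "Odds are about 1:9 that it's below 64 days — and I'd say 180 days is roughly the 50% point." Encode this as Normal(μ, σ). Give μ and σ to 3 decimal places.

For Normal(μ,σ), the p-quantile is μ + z_p·σ. Here z_{0.1} = -1.282, z_{0.5} = 0.
So 64 = μ − 1.282σ and 180 = μ + 0σ.
Subtracting: σ = (180 − 64)/(0 − (-1.282)) = 90.515.
Then μ = 64 − (-1.282)·90.515 = 180.000.

μ = 180.000, σ = 90.515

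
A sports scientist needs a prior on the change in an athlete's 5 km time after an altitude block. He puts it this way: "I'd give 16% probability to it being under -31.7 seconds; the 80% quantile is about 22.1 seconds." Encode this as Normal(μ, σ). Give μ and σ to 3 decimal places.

μ = -2.561, σ = 29.302

For Normal(μ,σ), the p-quantile is μ + z_p·σ. Here z_{0.16} = -0.9945, z_{0.8} = 0.8416.
So -31.7 = μ − 0.9945σ and 22.1 = μ + 0.8416σ.
Subtracting: σ = (22.1 − -31.7)/(0.8416 − (-0.9945)) = 29.302.
Then μ = -31.7 − (-0.9945)·29.302 = -2.561.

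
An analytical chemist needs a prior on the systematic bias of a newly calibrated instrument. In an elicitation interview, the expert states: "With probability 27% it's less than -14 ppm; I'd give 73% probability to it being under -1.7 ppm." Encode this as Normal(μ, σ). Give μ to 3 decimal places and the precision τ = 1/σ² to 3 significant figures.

The p-quantile of Normal(μ,σ) is μ + z_p·σ, with z_{0.27} = -0.6128 and z_{0.73} = 0.6128.
Eliminate σ: μ = (z₂·x₁ − z₁·x₂)/(z₂ − z₁) = (0.6128·-14 − (-0.6128)·-1.7)/1.226 = -7.850.
Then σ = (x₂ − x₁)/(z₂ − z₁) = (-1.7 − -14)/1.226 = 10.036.
Precision τ = 1/σ² = 1/10.04² = 0.00993.

μ = -7.850, τ = 0.00993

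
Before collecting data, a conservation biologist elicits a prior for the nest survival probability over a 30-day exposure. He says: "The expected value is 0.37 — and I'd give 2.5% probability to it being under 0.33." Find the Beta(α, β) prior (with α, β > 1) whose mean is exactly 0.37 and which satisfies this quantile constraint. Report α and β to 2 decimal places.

With mean 0.37 fixed, write α = 0.37s, β = 0.63s where s = α+β.
Need P(θ < 0.33) = 0.025 under Beta(0.37s, 0.63s). Normal approximation: (q−m)/√(m(1−m)/s) ≈ z_{0.025} = -1.96, so s ≈ 0.37·0.63·(-1.96)²/(0.33−0.37)² = 559.7.
At s = 559.7: P(θ<0.33) ≈ 0.024. Adjusting to match 0.025 gives s ≈ 545.76.
So α = 0.37·545.76 ≈ 201.93, β = 0.63·545.76 ≈ 343.83.

α ≈ 201.93, β ≈ 343.83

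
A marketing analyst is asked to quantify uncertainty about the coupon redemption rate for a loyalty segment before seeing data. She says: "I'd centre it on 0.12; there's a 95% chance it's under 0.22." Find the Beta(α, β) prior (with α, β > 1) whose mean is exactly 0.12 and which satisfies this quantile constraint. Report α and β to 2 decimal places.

With mean 0.12 fixed, write α = 0.12s, β = 0.88s where s = α+β.
Need P(θ < 0.22) = 0.95 under Beta(0.12s, 0.88s). Normal approximation: (q−m)/√(m(1−m)/s) ≈ z_{0.95} = 1.64, so s ≈ 0.12·0.88·(1.64)²/(0.22−0.12)² = 28.6.
At s = 28.6: P(θ<0.22) ≈ 0.934. Adjusting to match 0.95 gives s ≈ 35.01.
So α = 0.12·35.01 ≈ 4.20, β = 0.88·35.01 ≈ 30.81.

α ≈ 4.20, β ≈ 30.81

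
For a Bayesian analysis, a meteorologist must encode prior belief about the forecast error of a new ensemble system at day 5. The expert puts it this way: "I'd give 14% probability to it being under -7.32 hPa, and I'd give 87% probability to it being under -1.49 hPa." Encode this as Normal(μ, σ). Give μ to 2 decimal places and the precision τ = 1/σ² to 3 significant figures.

μ = -4.47, τ = 0.143

For Normal(μ,σ), the p-quantile is μ + z_p·σ. Here z_{0.14} = -1.08, z_{0.87} = 1.126.
So -7.32 = μ − 1.08σ and -1.49 = μ + 1.126σ.
Subtracting: σ = (-1.49 − -7.32)/(1.126 − (-1.08)) = 2.64.
Then μ = -7.32 − (-1.08)·2.64 = -4.47.
Precision τ = 1/σ² = 1/2.642² = 0.143.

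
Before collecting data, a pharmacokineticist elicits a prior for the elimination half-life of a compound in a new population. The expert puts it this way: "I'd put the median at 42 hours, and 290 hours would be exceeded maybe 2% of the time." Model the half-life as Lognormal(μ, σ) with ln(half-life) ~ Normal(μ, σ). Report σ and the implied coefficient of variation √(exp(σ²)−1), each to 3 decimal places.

σ ≈ 0.941, CV ≈ 1.193

If T ~ Lognormal(μ,σ) then ln T ~ Normal(μ,σ), so the p-quantile of ln T is μ + z_p·σ.
ln(42) = 3.738 and ln(290) = 5.67; z_{0.5} = 0, z_{0.98} = 2.054.
σ = (5.67 − 3.738)/(2.054 − (0)) = 0.941.
μ = 3.738 − (0)·0.941 = 3.738.
CV = √(exp(σ²)−1) = √(exp(0.8851)−1) = 1.193.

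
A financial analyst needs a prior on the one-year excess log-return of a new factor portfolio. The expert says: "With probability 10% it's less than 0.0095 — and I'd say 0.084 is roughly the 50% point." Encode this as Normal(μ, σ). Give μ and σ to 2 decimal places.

μ = 0.08, σ = 0.06

The p-quantile of Normal(μ,σ) is μ + z_p·σ, with z_{0.1} = -1.282 and z_{0.5} = 0.
Eliminate σ: μ = (z₂·x₁ − z₁·x₂)/(z₂ − z₁) = (0·0.0095 − (-1.282)·0.084)/1.282 = 0.08.
Then σ = (x₂ − x₁)/(z₂ − z₁) = (0.084 − 0.0095)/1.282 = 0.06.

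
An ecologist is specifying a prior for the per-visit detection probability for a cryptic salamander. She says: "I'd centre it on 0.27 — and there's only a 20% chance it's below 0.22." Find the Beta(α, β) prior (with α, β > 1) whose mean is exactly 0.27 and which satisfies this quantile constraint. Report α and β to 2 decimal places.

With mean 0.27 fixed, write α = 0.27s, β = 0.73s where s = α+β.
Need P(θ < 0.22) = 0.2 under Beta(0.27s, 0.73s). Normal approximation: (q−m)/√(m(1−m)/s) ≈ z_{0.2} = -0.842, so s ≈ 0.27·0.73·(-0.842)²/(0.22−0.27)² = 55.8.
At s = 55.8: P(θ<0.22) ≈ 0.203. Adjusting to match 0.2 gives s ≈ 57.34.
So α = 0.27·57.34 ≈ 15.48, β = 0.73·57.34 ≈ 41.86.

α ≈ 15.48, β ≈ 41.86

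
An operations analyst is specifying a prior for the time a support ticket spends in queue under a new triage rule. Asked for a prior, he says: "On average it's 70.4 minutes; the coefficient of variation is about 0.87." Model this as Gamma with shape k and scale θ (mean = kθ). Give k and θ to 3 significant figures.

k ≈ 1.32, θ ≈ 53.3

For Gamma(k, scale θ): mean = kθ, variance = kθ², so CV = 1/√k.
CV = 0.87, hence k = 1/CV² = 1.32.
Then θ = mean/k = 70.4/1.32 = 53.3.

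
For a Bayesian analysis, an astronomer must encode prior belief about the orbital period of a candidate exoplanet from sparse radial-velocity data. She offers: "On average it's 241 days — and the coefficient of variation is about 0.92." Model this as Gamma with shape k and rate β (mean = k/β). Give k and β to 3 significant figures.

For Gamma(k, rate β): mean = k/β, variance = k/β², so CV = 1/√k.
CV = 0.92, hence k = 1/CV² = 1.18.
Then β = k/mean = 1.18/241 = 0.0049.

k ≈ 1.18, β ≈ 0.0049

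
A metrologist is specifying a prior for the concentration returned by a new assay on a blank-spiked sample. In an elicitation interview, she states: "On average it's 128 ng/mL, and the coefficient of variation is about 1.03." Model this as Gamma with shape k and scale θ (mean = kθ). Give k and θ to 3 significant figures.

For Gamma(k, scale θ): mean = kθ, variance = kθ², so CV = 1/√k.
CV = 1.03, hence k = 1/CV² = 0.943.
Then θ = mean/k = 128/0.943 = 136.

k ≈ 0.943, θ ≈ 136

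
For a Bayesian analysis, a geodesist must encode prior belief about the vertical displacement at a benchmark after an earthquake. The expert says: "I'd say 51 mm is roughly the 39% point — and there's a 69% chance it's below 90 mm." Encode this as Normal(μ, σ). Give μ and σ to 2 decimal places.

The p-quantile of Normal(μ,σ) is μ + z_p·σ, with z_{0.39} = -0.2793 and z_{0.69} = 0.4959.
Eliminate σ: μ = (z₂·x₁ − z₁·x₂)/(z₂ − z₁) = (0.4959·51 − (-0.2793)·90)/0.7752 = 65.05.
Then σ = (x₂ − x₁)/(z₂ − z₁) = (90 − 51)/0.7752 = 50.31.

μ = 65.05, σ = 50.31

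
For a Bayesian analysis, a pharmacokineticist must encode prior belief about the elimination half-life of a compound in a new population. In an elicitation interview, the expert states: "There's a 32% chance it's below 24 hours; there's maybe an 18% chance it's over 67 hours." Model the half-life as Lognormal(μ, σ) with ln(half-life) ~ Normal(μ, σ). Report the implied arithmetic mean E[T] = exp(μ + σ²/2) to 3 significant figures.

E[T] ≈ 44.7 hours

If T ~ Lognormal(μ,σ) then ln T ~ Normal(μ,σ), so the p-quantile of ln T is μ + z_p·σ.
ln(24) = 3.178 and ln(67) = 4.205; z_{0.32} = -0.4677, z_{0.82} = 0.9154.
σ = (4.205 − 3.178)/(0.9154 − (-0.4677)) = 0.742.
μ = 3.178 − (-0.4677)·0.742 = 3.525.
E[T] = exp(μ + σ²/2) = exp(3.525 + 0.2755) = 44.7 hours.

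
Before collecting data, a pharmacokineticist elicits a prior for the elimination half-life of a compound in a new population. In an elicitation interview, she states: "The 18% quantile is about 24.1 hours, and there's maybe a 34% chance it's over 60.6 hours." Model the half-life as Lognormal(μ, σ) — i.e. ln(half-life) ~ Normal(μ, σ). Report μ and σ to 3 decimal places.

If T ~ Lognormal(μ,σ) then ln T ~ Normal(μ,σ), so the p-quantile of ln T is μ + z_p·σ.
ln(24.1) = 3.182 and ln(60.6) = 4.104; z_{0.18} = -0.9154, z_{0.66} = 0.4125.
σ = (4.104 − 3.182)/(0.4125 − (-0.9154)) = 0.694.
μ = 3.182 − (-0.9154)·0.694 = 3.818.

μ ≈ 3.818, σ ≈ 0.694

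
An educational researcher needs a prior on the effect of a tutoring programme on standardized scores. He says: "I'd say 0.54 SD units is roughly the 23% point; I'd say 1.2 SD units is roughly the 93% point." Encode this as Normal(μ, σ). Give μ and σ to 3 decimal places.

μ = 0.760, σ = 0.298

The p-quantile of Normal(μ,σ) is μ + z_p·σ, with z_{0.23} = -0.7388 and z_{0.93} = 1.476.
Eliminate σ: μ = (z₂·x₁ − z₁·x₂)/(z₂ − z₁) = (1.476·0.54 − (-0.7388)·1.2)/2.215 = 0.760.
Then σ = (x₂ − x₁)/(z₂ − z₁) = (1.2 − 0.54)/2.215 = 0.298.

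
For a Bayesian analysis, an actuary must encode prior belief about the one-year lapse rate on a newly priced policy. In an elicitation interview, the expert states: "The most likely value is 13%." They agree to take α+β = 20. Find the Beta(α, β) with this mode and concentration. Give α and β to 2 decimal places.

For α,β > 1 the Beta mode is (α−1)/(α+β−2). With α+β = 20, the mode is (α−1)/18.
Set (α−1)/18 = 0.13 → α = 1 + 0.13·18 = 3.34.
β = 20 − α = 16.66.

α = 3.34, β = 16.66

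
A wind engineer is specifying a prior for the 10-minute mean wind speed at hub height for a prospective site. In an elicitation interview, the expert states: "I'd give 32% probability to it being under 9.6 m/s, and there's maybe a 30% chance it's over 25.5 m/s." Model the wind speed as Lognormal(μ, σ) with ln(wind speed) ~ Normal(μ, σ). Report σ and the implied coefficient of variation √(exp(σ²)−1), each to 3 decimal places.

If T ~ Lognormal(μ,σ) then ln T ~ Normal(μ,σ), so the p-quantile of ln T is μ + z_p·σ.
ln(9.6) = 2.262 and ln(25.5) = 3.239; z_{0.32} = -0.4677, z_{0.7} = 0.5244.
σ = (3.239 − 2.262)/(0.5244 − (-0.4677)) = 0.985.
μ = 2.262 − (-0.4677)·0.985 = 2.722.
CV = √(exp(σ²)−1) = √(exp(0.9696)−1) = 1.279.

σ ≈ 0.985, CV ≈ 1.279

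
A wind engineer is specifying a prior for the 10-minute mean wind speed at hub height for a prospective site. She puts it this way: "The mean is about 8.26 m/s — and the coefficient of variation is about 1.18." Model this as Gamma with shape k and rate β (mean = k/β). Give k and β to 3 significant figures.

For Gamma(k, rate β): mean = k/β, variance = k/β², so CV = 1/√k.
CV = 1.18, hence k = 1/CV² = 0.718.
Then β = k/mean = 0.718/8.26 = 0.0869.

k ≈ 0.718, β ≈ 0.0869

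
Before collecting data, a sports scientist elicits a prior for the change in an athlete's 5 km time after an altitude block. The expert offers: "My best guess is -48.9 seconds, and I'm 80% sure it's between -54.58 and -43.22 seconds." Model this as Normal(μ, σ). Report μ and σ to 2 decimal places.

A symmetric 80% interval runs μ ± z·σ with z = 1.282.
Half-width = 5.68, so σ = 5.68/1.282 = 4.43.
μ is the stated best guess, -48.90.

μ = -48.90, σ = 4.43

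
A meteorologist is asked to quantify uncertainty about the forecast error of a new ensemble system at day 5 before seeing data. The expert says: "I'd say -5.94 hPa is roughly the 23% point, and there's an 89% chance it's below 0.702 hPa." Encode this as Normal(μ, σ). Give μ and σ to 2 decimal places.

μ = -3.44, σ = 3.38

For Normal(μ,σ), the p-quantile is μ + z_p·σ. Here z_{0.23} = -0.7388, z_{0.89} = 1.227.
So -5.94 = μ − 0.7388σ and 0.702 = μ + 1.227σ.
Subtracting: σ = (0.702 − -5.94)/(1.227 − (-0.7388)) = 3.38.
Then μ = -5.94 − (-0.7388)·3.38 = -3.44.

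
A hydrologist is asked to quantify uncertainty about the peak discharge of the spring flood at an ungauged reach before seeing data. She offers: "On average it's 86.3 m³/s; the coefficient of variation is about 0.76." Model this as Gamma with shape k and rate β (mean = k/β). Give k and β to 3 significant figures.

For Gamma(k, rate β): mean = k/β, variance = k/β², so CV = 1/√k.
CV = 0.76, hence k = 1/CV² = 1.73.
Then β = k/mean = 1.73/86.3 = 0.0201.

k ≈ 1.73, β ≈ 0.0201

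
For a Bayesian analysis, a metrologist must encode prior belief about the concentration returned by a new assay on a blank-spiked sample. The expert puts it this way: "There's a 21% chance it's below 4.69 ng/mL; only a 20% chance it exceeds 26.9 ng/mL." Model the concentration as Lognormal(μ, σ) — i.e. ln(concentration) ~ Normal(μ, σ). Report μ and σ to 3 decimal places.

μ ≈ 2.400, σ ≈ 1.060

If T ~ Lognormal(μ,σ) then ln T ~ Normal(μ,σ), so the p-quantile of ln T is μ + z_p·σ.
ln(4.69) = 1.545 and ln(26.9) = 3.292; z_{0.21} = -0.8064, z_{0.8} = 0.8416.
σ = (3.292 − 1.545)/(0.8416 − (-0.8064)) = 1.060.
μ = 1.545 − (-0.8064)·1.060 = 2.400.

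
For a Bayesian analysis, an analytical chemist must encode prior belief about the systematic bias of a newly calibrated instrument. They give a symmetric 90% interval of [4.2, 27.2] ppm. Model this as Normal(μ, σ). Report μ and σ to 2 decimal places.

μ = 15.70, σ = 6.99

A symmetric 90% interval runs μ ± z·σ with z = 1.645.
Half-width = 11.5, so σ = 11.5/1.645 = 6.99.
μ is the interval midpoint, 15.70.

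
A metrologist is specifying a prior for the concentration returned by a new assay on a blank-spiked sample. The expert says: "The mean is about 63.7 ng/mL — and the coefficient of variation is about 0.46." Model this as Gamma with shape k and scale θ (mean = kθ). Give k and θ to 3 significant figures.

For Gamma(k, scale θ): mean = kθ, variance = kθ², so CV = 1/√k.
CV = 0.46, hence k = 1/CV² = 4.73.
Then θ = mean/k = 63.7/4.73 = 13.5.

k ≈ 4.73, θ ≈ 13.5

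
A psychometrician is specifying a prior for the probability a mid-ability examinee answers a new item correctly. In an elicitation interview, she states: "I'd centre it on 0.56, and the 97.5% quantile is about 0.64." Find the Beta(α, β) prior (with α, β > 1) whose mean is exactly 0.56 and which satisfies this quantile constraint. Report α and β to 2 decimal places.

α ≈ 80.40, β ≈ 63.17

With mean 0.56 fixed, write α = 0.56s, β = 0.44s where s = α+β.
Need P(θ < 0.64) = 0.975 under Beta(0.56s, 0.44s). Normal approximation: (q−m)/√(m(1−m)/s) ≈ z_{0.975} = 1.96, so s ≈ 0.56·0.44·(1.96)²/(0.64−0.56)² = 147.9.
At s = 147.9: P(θ<0.64) ≈ 0.977. Adjusting to match 0.975 gives s ≈ 143.57.
So α = 0.56·143.57 ≈ 80.40, β = 0.44·143.57 ≈ 63.17.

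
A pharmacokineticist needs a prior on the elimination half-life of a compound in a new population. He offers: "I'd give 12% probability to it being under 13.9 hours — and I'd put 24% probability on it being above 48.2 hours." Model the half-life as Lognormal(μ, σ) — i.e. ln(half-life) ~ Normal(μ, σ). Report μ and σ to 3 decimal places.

If T ~ Lognormal(μ,σ) then ln T ~ Normal(μ,σ), so the p-quantile of ln T is μ + z_p·σ.
ln(13.9) = 2.632 and ln(48.2) = 3.875; z_{0.12} = -1.175, z_{0.76} = 0.7063.
σ = (3.875 − 2.632)/(0.7063 − (-1.175)) = 0.661.
μ = 2.632 − (-1.175)·0.661 = 3.409.

μ ≈ 3.409, σ ≈ 0.661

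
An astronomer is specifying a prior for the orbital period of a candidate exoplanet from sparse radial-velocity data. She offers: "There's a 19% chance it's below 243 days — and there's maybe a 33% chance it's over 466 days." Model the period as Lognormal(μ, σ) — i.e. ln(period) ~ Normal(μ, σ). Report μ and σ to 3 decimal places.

If T ~ Lognormal(μ,σ) then ln T ~ Normal(μ,σ), so the p-quantile of ln T is μ + z_p·σ.
ln(243) = 5.493 and ln(466) = 6.144; z_{0.19} = -0.8779, z_{0.67} = 0.4399.
σ = (6.144 − 5.493)/(0.4399 − (-0.8779)) = 0.494.
μ = 5.493 − (-0.8779)·0.494 = 5.927.

μ ≈ 5.927, σ ≈ 0.494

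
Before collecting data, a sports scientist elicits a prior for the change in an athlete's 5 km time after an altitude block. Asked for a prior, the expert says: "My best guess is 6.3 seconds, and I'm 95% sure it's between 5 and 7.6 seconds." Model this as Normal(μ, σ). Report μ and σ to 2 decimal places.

A symmetric 95% interval runs μ ± z·σ with z = 1.96.
Half-width = 1.3, so σ = 1.3/1.96 = 0.66.
μ is the stated best guess, 6.30.

μ = 6.30, σ = 0.66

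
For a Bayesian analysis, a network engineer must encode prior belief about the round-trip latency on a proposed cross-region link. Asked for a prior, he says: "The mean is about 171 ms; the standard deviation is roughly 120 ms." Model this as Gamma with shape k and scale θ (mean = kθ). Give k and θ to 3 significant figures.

k ≈ 2.03, θ ≈ 84.2

For Gamma(k, scale θ): mean = kθ, variance = kθ², so CV = 1/√k.
CV = SD/mean = 120/171 = 0.7018, hence k = 1/CV² = 2.03.
Then θ = mean/k = 171/2.03 = 84.2.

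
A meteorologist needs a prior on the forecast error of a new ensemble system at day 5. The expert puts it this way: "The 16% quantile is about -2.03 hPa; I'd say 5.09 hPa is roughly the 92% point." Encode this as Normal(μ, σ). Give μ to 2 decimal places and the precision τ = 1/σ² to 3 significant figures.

μ = 0.92, τ = 0.114

For Normal(μ,σ), the p-quantile is μ + z_p·σ. Here z_{0.16} = -0.9945, z_{0.92} = 1.405.
So -2.03 = μ − 0.9945σ and 5.09 = μ + 1.405σ.
Subtracting: σ = (5.09 − -2.03)/(1.405 − (-0.9945)) = 2.97.
Then μ = -2.03 − (-0.9945)·2.97 = 0.92.
Precision τ = 1/σ² = 1/2.967² = 0.114.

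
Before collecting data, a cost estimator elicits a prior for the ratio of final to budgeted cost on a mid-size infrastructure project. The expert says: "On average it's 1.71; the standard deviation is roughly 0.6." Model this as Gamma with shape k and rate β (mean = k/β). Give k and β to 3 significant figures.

k ≈ 8.12, β ≈ 4.75

For Gamma(k, rate β): mean = k/β, variance = k/β², so CV = 1/√k.
CV = SD/mean = 0.6/1.71 = 0.3509, hence k = 1/CV² = 8.12.
Then β = k/mean = 8.12/1.71 = 4.75.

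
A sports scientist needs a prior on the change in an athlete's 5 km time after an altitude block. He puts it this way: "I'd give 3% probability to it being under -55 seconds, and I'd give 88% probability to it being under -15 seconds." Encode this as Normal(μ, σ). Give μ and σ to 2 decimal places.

μ = -30.38, σ = 13.09

For Normal(μ,σ), the p-quantile is μ + z_p·σ. Here z_{0.03} = -1.881, z_{0.88} = 1.175.
So -55 = μ − 1.881σ and -15 = μ + 1.175σ.
Subtracting: σ = (-15 − -55)/(1.175 − (-1.881)) = 13.09.
Then μ = -55 − (-1.881)·13.09 = -30.38.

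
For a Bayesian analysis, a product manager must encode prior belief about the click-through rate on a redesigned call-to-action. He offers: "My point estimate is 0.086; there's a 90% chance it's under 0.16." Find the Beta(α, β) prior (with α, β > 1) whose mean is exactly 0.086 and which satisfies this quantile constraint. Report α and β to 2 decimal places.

With mean 0.086 fixed, write α = 0.086s, β = 0.914s where s = α+β.
Need P(θ < 0.16) = 0.9 under Beta(0.086s, 0.914s). Normal approximation: (q−m)/√(m(1−m)/s) ≈ z_{0.9} = 1.28, so s ≈ 0.086·0.914·(1.28)²/(0.16−0.086)² = 23.6.
At s = 23.6: P(θ<0.16) ≈ 0.893. Adjusting to match 0.9 gives s ≈ 25.73.
So α = 0.086·25.73 ≈ 2.21, β = 0.914·25.73 ≈ 23.52.

α ≈ 2.21, β ≈ 23.52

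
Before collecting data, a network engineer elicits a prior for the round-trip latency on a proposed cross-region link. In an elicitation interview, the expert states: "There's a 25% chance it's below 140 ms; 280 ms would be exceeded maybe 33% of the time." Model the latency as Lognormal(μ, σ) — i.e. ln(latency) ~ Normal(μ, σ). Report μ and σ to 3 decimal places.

If T ~ Lognormal(μ,σ) then ln T ~ Normal(μ,σ), so the p-quantile of ln T is μ + z_p·σ.
ln(140) = 4.942 and ln(280) = 5.635; z_{0.25} = -0.6745, z_{0.67} = 0.4399.
σ = (5.635 − 4.942)/(0.4399 − (-0.6745)) = 0.622.
μ = 4.942 − (-0.6745)·0.622 = 5.361.

μ ≈ 5.361, σ ≈ 0.622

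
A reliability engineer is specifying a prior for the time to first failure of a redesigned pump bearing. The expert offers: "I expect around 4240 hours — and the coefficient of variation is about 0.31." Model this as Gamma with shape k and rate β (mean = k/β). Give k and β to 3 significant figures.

For Gamma(k, rate β): mean = k/β, variance = k/β², so CV = 1/√k.
CV = 0.31, hence k = 1/CV² = 10.4.
Then β = k/mean = 10.4/4240 = 0.00245.

k ≈ 10.4, β ≈ 0.00245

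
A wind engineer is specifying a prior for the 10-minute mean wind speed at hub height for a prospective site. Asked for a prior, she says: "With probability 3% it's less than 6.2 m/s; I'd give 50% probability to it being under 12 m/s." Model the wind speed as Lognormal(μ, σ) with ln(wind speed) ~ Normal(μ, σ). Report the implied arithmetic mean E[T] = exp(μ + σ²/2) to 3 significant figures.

If T ~ Lognormal(μ,σ) then ln T ~ Normal(μ,σ), so the p-quantile of ln T is μ + z_p·σ.
ln(6.2) = 1.825 and ln(12) = 2.485; z_{0.03} = -1.881, z_{0.5} = 0.
σ = (2.485 − 1.825)/(0 − (-1.881)) = 0.351.
μ = 1.825 − (-1.881)·0.351 = 2.485.
E[T] = exp(μ + σ²/2) = exp(2.485 + 0.0616) = 12.8 m/s.

E[T] ≈ 12.8 m/s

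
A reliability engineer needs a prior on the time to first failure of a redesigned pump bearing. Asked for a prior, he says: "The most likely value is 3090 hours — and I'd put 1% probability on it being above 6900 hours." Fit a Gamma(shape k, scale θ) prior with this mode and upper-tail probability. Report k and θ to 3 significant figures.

k ≈ 8.45, θ ≈ 415

Gamma(k,θ) with k>1 has mode (k−1)θ, so θ = 3090/(k−1).
Need P(X < 6900) = 0.99 with θ tied to k this way. Start at k = 2, θ = 3090: P(X<6900) ≈ 0.653.
Too low — raise k to concentrate. Iterating converges to k ≈ 8.45.
Then θ = 3090/(8.45−1) ≈ 415.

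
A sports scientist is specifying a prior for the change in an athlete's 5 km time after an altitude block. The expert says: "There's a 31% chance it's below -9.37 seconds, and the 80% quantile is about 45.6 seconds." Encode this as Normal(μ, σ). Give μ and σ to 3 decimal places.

For Normal(μ,σ), the p-quantile is μ + z_p·σ. Here z_{0.31} = -0.4959, z_{0.8} = 0.8416.
So -9.37 = μ − 0.4959σ and 45.6 = μ + 0.8416σ.
Subtracting: σ = (45.6 − -9.37)/(0.8416 − (-0.4959)) = 41.100.
Then μ = -9.37 − (-0.4959)·41.100 = 11.009.

μ = 11.009, σ = 41.100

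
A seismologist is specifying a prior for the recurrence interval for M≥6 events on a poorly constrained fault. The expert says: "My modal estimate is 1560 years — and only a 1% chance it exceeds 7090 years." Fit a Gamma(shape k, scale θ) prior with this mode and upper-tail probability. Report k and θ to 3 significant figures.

k ≈ 2.76, θ ≈ 887

Gamma(k,θ) with k>1 has mode (k−1)θ, so θ = 1560/(k−1).
Need P(X < 7090) = 0.99 with θ tied to k this way. Start at k = 2, θ = 1560: P(X<7090) ≈ 0.941.
Too low — raise k to concentrate. Iterating converges to k ≈ 2.76.
Then θ = 1560/(2.76−1) ≈ 887.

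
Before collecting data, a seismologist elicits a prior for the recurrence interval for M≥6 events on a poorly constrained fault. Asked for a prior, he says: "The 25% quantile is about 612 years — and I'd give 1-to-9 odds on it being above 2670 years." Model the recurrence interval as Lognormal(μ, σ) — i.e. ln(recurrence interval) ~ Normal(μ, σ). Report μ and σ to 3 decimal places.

μ ≈ 6.925, σ ≈ 0.753

If T ~ Lognormal(μ,σ) then ln T ~ Normal(μ,σ), so the p-quantile of ln T is μ + z_p·σ.
ln(612) = 6.417 and ln(2670) = 7.89; z_{0.25} = -0.6745, z_{0.9} = 1.282.
σ = (7.89 − 6.417)/(1.282 − (-0.6745)) = 0.753.
μ = 6.417 − (-0.6745)·0.753 = 6.925.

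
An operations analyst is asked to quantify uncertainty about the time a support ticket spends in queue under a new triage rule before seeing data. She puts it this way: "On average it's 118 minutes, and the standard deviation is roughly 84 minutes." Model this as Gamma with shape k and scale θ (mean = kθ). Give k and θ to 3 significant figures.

k ≈ 1.97, θ ≈ 59.8

For Gamma(k, scale θ): mean = kθ, variance = kθ², so CV = 1/√k.
CV = SD/mean = 84/118 = 0.7119, hence k = 1/CV² = 1.97.
Then θ = mean/k = 118/1.97 = 59.8.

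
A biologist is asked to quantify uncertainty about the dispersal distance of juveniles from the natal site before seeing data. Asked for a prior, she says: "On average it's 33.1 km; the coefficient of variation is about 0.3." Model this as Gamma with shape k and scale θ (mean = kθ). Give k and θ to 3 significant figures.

k ≈ 11.1, θ ≈ 2.98

For Gamma(k, scale θ): mean = kθ, variance = kθ², so CV = 1/√k.
CV = 0.3, hence k = 1/CV² = 11.1.
Then θ = mean/k = 33.1/11.1 = 2.98.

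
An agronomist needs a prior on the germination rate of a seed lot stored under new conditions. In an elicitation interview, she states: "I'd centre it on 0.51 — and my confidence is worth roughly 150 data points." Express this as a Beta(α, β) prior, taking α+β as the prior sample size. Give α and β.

Under the effective-sample-size interpretation, Beta(α, β) has prior mean α/(α+β) and prior sample size α+β.
So α+β = 150 and α/(α+β) = 0.51, giving α = 0.51·150 = 76.5 and β = 150 − 76.5 = 73.5.

α = 76.5, β = 73.5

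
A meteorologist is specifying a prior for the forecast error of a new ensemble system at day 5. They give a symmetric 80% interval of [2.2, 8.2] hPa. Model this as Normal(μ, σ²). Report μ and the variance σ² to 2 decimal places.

A symmetric 80% interval runs μ ± z·σ with z = 1.282.
Half-width = 3, so σ = 3/1.282 = 2.341 and σ² = 5.48.
μ is the interval midpoint, 5.20.

μ = 5.20, σ² = 5.48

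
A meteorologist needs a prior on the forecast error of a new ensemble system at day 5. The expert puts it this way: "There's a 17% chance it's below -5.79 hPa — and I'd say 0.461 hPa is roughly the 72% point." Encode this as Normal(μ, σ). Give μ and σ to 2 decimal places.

μ = -1.91, σ = 4.07

The p-quantile of Normal(μ,σ) is μ + z_p·σ, with z_{0.17} = -0.9542 and z_{0.72} = 0.5828.
Eliminate σ: μ = (z₂·x₁ − z₁·x₂)/(z₂ − z₁) = (0.5828·-5.79 − (-0.9542)·0.461)/1.537 = -1.91.
Then σ = (x₂ − x₁)/(z₂ − z₁) = (0.461 − -5.79)/1.537 = 4.07.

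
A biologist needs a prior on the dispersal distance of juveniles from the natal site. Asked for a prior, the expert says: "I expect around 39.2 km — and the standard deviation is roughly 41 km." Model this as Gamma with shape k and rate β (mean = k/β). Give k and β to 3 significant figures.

For Gamma(k, rate β): mean = k/β, variance = k/β², so CV = 1/√k.
CV = SD/mean = 41/39.2 = 1.046, hence k = 1/CV² = 0.914.
Then β = k/mean = 0.914/39.2 = 0.0233.

k ≈ 0.914, β ≈ 0.0233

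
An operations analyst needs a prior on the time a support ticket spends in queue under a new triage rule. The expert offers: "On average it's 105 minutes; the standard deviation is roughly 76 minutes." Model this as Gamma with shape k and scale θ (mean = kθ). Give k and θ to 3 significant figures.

For Gamma(k, scale θ): mean = kθ, variance = kθ², so CV = 1/√k.
CV = SD/mean = 76/105 = 0.7238, hence k = 1/CV² = 1.91.
Then θ = mean/k = 105/1.91 = 55.

k ≈ 1.91, θ ≈ 55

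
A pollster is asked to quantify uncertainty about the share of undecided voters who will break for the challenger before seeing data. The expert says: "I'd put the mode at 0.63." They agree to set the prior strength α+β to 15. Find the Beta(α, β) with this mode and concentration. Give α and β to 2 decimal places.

α = 9.19, β = 5.81

For α,β > 1 the Beta mode is (α−1)/(α+β−2). With α+β = 15, the mode is (α−1)/13.
Set (α−1)/13 = 0.63 → α = 1 + 0.63·13 = 9.19.
β = 15 − α = 5.81.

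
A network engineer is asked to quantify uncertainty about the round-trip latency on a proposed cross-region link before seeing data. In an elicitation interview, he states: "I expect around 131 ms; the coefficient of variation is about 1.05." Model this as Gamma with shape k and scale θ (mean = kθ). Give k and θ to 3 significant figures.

For Gamma(k, scale θ): mean = kθ, variance = kθ², so CV = 1/√k.
CV = 1.05, hence k = 1/CV² = 0.907.
Then θ = mean/k = 131/0.907 = 144.

k ≈ 0.907, θ ≈ 144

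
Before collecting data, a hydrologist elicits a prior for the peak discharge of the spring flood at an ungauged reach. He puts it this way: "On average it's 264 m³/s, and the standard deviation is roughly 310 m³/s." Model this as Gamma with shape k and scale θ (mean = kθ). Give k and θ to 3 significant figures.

k ≈ 0.725, θ ≈ 364

For Gamma(k, scale θ): mean = kθ, variance = kθ², so CV = 1/√k.
CV = SD/mean = 310/264 = 1.174, hence k = 1/CV² = 0.725.
Then θ = mean/k = 264/0.725 = 364.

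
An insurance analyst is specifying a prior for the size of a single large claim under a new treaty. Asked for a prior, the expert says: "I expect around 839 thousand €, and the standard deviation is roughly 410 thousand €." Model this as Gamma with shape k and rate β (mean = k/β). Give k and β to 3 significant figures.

For Gamma(k, rate β): mean = k/β, variance = k/β², so CV = 1/√k.
CV = SD/mean = 410/839 = 0.4887, hence k = 1/CV² = 4.19.
Then β = k/mean = 4.19/839 = 0.00499.

k ≈ 4.19, β ≈ 0.00499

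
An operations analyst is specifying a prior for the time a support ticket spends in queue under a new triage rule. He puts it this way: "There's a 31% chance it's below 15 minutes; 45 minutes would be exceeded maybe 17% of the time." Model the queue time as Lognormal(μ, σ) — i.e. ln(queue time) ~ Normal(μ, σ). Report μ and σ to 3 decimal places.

μ ≈ 3.084, σ ≈ 0.758

If T ~ Lognormal(μ,σ) then ln T ~ Normal(μ,σ), so the p-quantile of ln T is μ + z_p·σ.
ln(15) = 2.708 and ln(45) = 3.807; z_{0.31} = -0.4959, z_{0.83} = 0.9542.
σ = (3.807 − 2.708)/(0.9542 − (-0.4959)) = 0.758.
μ = 2.708 − (-0.4959)·0.758 = 3.084.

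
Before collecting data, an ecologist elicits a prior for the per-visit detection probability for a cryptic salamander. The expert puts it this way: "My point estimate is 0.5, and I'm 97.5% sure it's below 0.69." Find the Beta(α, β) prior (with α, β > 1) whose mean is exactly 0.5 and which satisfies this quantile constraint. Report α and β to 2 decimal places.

With mean 0.5 fixed, write α = 0.5s, β = 0.5s where s = α+β.
Need P(θ < 0.69) = 0.975 under Beta(0.5s, 0.5s). Normal approximation: (q−m)/√(m(1−m)/s) ≈ z_{0.975} = 1.96, so s ≈ 0.5·0.5·(1.96)²/(0.69−0.5)² = 26.6.
At s = 26.6: P(θ<0.69) ≈ 0.978. Adjusting to match 0.975 gives s ≈ 25.12.
So α = 0.5·25.12 ≈ 12.56, β = 0.5·25.12 ≈ 12.56.

α ≈ 12.56, β ≈ 12.56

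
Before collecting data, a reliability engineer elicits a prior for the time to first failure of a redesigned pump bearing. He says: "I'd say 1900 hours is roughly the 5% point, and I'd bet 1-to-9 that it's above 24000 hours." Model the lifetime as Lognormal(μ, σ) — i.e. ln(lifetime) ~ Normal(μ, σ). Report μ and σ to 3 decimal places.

μ ≈ 8.975, σ ≈ 0.867

If T ~ Lognormal(μ,σ) then ln T ~ Normal(μ,σ), so the p-quantile of ln T is μ + z_p·σ.
ln(1900) = 7.55 and ln(24000) = 10.09; z_{0.05} = -1.645, z_{0.9} = 1.282.
σ = (10.09 − 7.55)/(1.282 − (-1.645)) = 0.867.
μ = 7.55 − (-1.645)·0.867 = 8.975.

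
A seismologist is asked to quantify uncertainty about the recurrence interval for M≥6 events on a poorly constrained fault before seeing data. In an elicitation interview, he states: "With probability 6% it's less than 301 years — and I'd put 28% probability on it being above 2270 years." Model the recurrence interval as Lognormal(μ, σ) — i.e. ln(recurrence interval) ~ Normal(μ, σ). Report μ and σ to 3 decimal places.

If T ~ Lognormal(μ,σ) then ln T ~ Normal(μ,σ), so the p-quantile of ln T is μ + z_p·σ.
ln(301) = 5.707 and ln(2270) = 7.728; z_{0.06} = -1.555, z_{0.72} = 0.5828.
σ = (7.728 − 5.707)/(0.5828 − (-1.555)) = 0.945.
μ = 5.707 − (-1.555)·0.945 = 7.177.

μ ≈ 7.177, σ ≈ 0.945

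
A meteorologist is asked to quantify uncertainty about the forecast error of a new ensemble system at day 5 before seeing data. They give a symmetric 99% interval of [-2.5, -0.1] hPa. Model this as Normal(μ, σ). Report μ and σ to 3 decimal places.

μ = -1.300, σ = 0.466

A symmetric 99% interval runs μ ± z·σ with z = 2.576.
Half-width = 1.2, so σ = 1.2/2.576 = 0.466.
μ is the interval midpoint, -1.300.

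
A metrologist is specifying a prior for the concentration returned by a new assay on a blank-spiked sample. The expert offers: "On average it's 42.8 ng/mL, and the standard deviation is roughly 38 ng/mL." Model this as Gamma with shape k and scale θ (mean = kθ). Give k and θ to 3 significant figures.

k ≈ 1.27, θ ≈ 33.7

For Gamma(k, scale θ): mean = kθ, variance = kθ², so CV = 1/√k.
CV = SD/mean = 38/42.8 = 0.8879, hence k = 1/CV² = 1.27.
Then θ = mean/k = 42.8/1.27 = 33.7.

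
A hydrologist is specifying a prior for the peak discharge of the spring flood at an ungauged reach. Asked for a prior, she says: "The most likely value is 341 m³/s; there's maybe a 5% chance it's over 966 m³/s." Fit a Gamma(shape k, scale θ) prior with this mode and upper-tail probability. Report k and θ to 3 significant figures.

k ≈ 3.46, θ ≈ 138

Gamma(k,θ) with k>1 has mode (k−1)θ, so θ = 341/(k−1).
Need P(X < 966) = 0.95 with θ tied to k this way. Start at k = 2, θ = 341: P(X<966) ≈ 0.774.
Too low — raise k to concentrate. Iterating converges to k ≈ 3.46.
Then θ = 341/(3.46−1) ≈ 138.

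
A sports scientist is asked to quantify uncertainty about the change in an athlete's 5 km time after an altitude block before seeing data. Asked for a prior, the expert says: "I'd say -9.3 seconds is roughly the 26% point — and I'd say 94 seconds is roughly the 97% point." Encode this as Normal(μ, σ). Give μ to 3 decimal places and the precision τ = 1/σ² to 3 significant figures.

For Normal(μ,σ), the p-quantile is μ + z_p·σ. Here z_{0.26} = -0.6433, z_{0.97} = 1.881.
So -9.3 = μ − 0.6433σ and 94 = μ + 1.881σ.
Subtracting: σ = (94 − -9.3)/(1.881 − (-0.6433)) = 40.925.
Then μ = -9.3 − (-0.6433)·40.925 = 17.029.
Precision τ = 1/σ² = 1/40.92² = 0.000597.

μ = 17.029, τ = 0.000597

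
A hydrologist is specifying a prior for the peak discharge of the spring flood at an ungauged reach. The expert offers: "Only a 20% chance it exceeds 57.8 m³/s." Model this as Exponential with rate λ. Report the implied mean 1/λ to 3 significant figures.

P(T > 57.8) = e^(−λ·57.8) = 0.2, so λ = −ln(0.2)/57.8 = 0.0278.
Mean = 1/λ = 35.9 m³/s.

mean ≈ 35.9 m³/s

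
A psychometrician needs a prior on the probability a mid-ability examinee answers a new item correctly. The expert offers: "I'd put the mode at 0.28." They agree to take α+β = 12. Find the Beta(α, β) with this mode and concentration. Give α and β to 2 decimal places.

α = 3.80, β = 8.20

For α,β > 1 the Beta mode is (α−1)/(α+β−2). With α+β = 12, the mode is (α−1)/10.
Set (α−1)/10 = 0.28 → α = 1 + 0.28·10 = 3.80.
β = 12 − α = 8.20.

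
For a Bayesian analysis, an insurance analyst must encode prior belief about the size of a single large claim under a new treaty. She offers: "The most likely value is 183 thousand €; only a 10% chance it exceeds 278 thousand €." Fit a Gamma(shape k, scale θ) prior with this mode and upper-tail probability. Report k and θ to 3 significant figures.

Gamma(k,θ) with k>1 has mode (k−1)θ, so θ = 183/(k−1).
Need P(X < 278) = 0.9 with θ tied to k this way. Start at k = 2, θ = 183: P(X<278) ≈ 0.449.
Too low — raise k to concentrate. Iterating converges to k ≈ 11.7.
Then θ = 183/(11.7−1) ≈ 17.2.

k ≈ 11.7, θ ≈ 17.2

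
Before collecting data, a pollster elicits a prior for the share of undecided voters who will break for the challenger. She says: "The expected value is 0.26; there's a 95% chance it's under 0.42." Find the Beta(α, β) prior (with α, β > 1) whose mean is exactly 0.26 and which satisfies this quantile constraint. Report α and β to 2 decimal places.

With mean 0.26 fixed, write α = 0.26s, β = 0.74s where s = α+β.
Need P(θ < 0.42) = 0.95 under Beta(0.26s, 0.74s). Normal approximation: (q−m)/√(m(1−m)/s) ≈ z_{0.95} = 1.64, so s ≈ 0.26·0.74·(1.64)²/(0.42−0.26)² = 20.3.
At s = 20.3: P(θ<0.42) ≈ 0.941. Adjusting to match 0.95 gives s ≈ 22.67.
So α = 0.26·22.67 ≈ 5.89, β = 0.74·22.67 ≈ 16.77.

α ≈ 5.89, β ≈ 16.77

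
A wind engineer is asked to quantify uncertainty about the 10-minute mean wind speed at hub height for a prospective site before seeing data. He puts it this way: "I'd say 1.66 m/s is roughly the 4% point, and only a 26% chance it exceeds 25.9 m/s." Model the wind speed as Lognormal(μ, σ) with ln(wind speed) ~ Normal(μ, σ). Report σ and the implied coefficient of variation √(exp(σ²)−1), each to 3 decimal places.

σ ≈ 1.148, CV ≈ 1.653

If T ~ Lognormal(μ,σ) then ln T ~ Normal(μ,σ), so the p-quantile of ln T is μ + z_p·σ.
ln(1.66) = 0.5068 and ln(25.9) = 3.254; z_{0.04} = -1.751, z_{0.74} = 0.6433.
σ = (3.254 − 0.5068)/(0.6433 − (-1.751)) = 1.148.
μ = 0.5068 − (-1.751)·1.148 = 2.516.
CV = √(exp(σ²)−1) = √(exp(1.3170)−1) = 1.653.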